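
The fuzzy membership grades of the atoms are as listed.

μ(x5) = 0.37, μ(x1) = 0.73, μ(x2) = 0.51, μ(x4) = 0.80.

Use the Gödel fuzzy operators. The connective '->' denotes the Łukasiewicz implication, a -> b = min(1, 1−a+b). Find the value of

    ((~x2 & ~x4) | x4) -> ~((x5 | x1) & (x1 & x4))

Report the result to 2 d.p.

0.47

~x2 = 1 − 0.51 = 0.49
~x4 = 1 − 0.80 = 0.20
~x2 & ~x4 = min(a, b) on (0.49, 0.20) = 0.20
(~x2 & ~x4) | x4 = max(a, b) on (0.20, 0.80) = 0.80
x5 | x1 = max(a, b) on (0.37, 0.73) = 0.73
x1 & x4 = min(a, b) on (0.73, 0.80) = 0.73
(x5 | x1) & (x1 & x4) = min(a, b) on (0.73, 0.73) = 0.73
~((x5 | x1) & (x1 & x4)) = 1 − 0.73 = 0.27
((~x2 & ~x4) | x4) -> ~((x5 | x1) & (x1 & x4))  [Łukasiewicz: min(1, 1−a+b)] with a=0.80, b=0.27 → 0.47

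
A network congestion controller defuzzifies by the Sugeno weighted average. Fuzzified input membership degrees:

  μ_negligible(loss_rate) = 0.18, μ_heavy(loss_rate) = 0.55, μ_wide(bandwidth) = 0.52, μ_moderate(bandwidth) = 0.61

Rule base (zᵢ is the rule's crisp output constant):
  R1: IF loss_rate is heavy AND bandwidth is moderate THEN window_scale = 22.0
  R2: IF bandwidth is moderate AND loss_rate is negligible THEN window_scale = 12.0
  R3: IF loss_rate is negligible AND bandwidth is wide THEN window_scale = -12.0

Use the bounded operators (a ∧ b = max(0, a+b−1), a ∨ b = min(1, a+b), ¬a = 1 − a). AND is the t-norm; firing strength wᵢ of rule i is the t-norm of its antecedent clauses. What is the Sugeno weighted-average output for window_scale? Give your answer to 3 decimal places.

R1 (z=22.0): heavy=0.55, moderate=0.61; AND[max(0, a+b−1)] → w = 0.16
R2 (z=12.0): moderate=0.61, negligible=0.18; AND[max(0, a+b−1)] → w = 0.00
R3 (z=-12.0): negligible=0.18, wide=0.52; AND[max(0, a+b−1)] → w = 0.00
Weighted average = (0.16·22.0 + 0.00·12.0 + 0.00·-12.0) / (0.16 + 0.00 + 0.00)
  = 3.5200 / 0.1600 = 22.000

22.000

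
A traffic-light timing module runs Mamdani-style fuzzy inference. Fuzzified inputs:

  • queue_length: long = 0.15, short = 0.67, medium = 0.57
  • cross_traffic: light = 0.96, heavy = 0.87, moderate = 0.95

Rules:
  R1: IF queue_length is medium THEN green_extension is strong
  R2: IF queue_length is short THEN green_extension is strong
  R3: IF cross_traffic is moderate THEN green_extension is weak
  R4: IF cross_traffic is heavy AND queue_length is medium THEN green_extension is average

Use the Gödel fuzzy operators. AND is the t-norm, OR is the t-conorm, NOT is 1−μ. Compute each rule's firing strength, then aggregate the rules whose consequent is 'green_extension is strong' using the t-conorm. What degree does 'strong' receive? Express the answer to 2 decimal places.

0.67

R1: medium=0.57 → w = 0.57
R2: short=0.67 → w = 0.67
R3: moderate=0.95 → w = 0.95
R4: heavy=0.87, medium=0.57; AND[min(a, b)] → w = 0.57
Rules with consequent 'strong': {R1, R2} → strengths 0.57, 0.67
Aggregate via t-conorm [max(a, b)]: 0.67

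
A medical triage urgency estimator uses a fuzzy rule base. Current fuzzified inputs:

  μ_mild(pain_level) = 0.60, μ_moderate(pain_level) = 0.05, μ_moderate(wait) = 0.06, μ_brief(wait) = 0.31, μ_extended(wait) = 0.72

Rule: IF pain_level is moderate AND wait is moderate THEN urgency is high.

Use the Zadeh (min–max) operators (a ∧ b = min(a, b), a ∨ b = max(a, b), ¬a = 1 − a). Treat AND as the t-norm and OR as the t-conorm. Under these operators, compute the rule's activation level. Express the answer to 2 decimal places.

firing strength: moderate=0.05, moderate=0.06; AND[min(a, b)] → w = 0.05

0.05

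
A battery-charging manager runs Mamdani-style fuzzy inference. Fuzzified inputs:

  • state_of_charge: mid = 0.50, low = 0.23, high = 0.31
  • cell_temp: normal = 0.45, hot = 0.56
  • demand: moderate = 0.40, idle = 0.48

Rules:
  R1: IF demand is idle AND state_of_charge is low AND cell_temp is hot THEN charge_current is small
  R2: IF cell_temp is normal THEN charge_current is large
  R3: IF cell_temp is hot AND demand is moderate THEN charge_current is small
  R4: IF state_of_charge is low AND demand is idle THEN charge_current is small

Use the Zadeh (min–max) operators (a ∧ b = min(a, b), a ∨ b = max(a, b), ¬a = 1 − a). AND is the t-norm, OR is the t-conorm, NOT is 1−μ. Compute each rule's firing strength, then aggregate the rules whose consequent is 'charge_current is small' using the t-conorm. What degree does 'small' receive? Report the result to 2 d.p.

R1: idle=0.48, low=0.23, hot=0.56; AND[min(a, b)] → w = 0.23
R2: normal=0.45 → w = 0.45
R3: hot=0.56, moderate=0.40; AND[min(a, b)] → w = 0.40
R4: low=0.23, idle=0.48; AND[min(a, b)] → w = 0.23
Rules with consequent 'small': {R1, R3, R4} → strengths 0.23, 0.40, 0.23
Aggregate via t-conorm [max(a, b)]: 0.40

0.40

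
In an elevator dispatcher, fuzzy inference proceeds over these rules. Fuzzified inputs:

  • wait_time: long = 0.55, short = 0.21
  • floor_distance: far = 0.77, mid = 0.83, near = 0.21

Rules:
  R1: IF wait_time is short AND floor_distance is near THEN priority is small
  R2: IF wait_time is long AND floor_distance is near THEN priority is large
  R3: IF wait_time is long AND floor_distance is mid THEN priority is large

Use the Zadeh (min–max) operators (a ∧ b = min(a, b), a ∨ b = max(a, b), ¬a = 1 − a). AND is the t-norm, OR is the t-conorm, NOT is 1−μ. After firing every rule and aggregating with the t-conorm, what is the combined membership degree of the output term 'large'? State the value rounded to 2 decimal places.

0.55

R1: short=0.21, near=0.21; AND[min(a, b)] → w = 0.21
R2: long=0.55, near=0.21; AND[min(a, b)] → w = 0.21
R3: long=0.55, mid=0.83; AND[min(a, b)] → w = 0.55
Rules with consequent 'large': {R2, R3} → strengths 0.21, 0.55
Aggregate via t-conorm [max(a, b)]: 0.55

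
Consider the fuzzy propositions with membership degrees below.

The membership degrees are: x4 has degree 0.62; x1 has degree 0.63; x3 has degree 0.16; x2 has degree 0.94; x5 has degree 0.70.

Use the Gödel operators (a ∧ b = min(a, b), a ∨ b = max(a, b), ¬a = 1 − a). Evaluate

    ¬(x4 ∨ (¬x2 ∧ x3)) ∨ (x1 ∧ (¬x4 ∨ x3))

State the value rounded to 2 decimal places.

¬x2 = 1 − 0.94 = 0.06
¬x2 ∧ x3 = min(a, b) on (0.06, 0.16) = 0.06
x4 ∨ (¬x2 ∧ x3) = max(a, b) on (0.62, 0.06) = 0.62
¬(x4 ∨ (¬x2 ∧ x3)) = 1 − 0.62 = 0.38
¬x4 = 1 − 0.62 = 0.38
¬x4 ∨ x3 = max(a, b) on (0.38, 0.16) = 0.38
x1 ∧ (¬x4 ∨ x3) = min(a, b) on (0.63, 0.38) = 0.38
¬(x4 ∨ (¬x2 ∧ x3)) ∨ (x1 ∧ (¬x4 ∨ x3)) = max(a, b) on (0.38, 0.38) = 0.38

0.38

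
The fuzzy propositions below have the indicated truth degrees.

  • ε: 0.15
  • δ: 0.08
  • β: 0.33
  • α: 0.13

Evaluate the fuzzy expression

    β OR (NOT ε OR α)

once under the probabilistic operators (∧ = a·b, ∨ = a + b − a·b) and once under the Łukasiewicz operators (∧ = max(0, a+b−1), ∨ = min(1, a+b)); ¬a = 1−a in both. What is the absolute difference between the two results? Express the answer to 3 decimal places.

Under probabilistic:
  NOT ε = 1 − 0.1500 = 0.8500
  NOT ε OR α = a + b − a·b on (0.8500, 0.1300) = 0.8695
  β OR (NOT ε OR α) = a + b − a·b on (0.3300, 0.8695) = 0.9126
  → value = 0.9126
Under Łukasiewicz:
  NOT ε = 1 − 0.15 = 0.85
  NOT ε OR α = min(1, a+b) on (0.85, 0.13) = 0.98
  β OR (NOT ε OR α) = min(1, a+b) on (0.33, 0.98) = 1.00
  → value = 1.0000
|0.9126 − 1.0000| = 0.087

0.087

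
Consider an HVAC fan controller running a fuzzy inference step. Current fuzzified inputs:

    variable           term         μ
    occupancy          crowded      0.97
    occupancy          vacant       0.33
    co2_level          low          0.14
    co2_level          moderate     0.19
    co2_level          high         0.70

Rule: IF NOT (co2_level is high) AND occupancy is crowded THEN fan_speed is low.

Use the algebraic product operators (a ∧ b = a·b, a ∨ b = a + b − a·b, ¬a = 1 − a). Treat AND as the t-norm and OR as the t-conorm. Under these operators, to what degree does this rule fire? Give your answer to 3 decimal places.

0.291

firing strength: ¬high=1−0.70=0.30, crowded=0.97; AND[a·b] → w = 0.2910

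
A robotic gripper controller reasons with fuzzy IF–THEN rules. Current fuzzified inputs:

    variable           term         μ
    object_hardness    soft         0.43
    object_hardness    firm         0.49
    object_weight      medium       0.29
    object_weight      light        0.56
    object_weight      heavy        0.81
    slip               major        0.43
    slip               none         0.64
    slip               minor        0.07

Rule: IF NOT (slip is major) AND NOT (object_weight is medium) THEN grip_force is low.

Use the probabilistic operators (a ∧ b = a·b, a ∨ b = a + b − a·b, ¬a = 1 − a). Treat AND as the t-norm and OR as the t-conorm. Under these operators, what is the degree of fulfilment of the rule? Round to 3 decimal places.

firing strength: ¬major=1−0.43=0.57, ¬medium=1−0.29=0.71; AND[a·b] → w = 0.4047

0.405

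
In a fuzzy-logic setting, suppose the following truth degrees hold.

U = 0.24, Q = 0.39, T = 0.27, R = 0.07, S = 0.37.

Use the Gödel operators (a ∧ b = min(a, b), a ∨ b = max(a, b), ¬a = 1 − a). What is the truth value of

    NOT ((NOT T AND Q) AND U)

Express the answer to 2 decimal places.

0.76

NOT T = 1 − 0.27 = 0.73
NOT T AND Q = min(a, b) on (0.73, 0.39) = 0.39
(NOT T AND Q) AND U = min(a, b) on (0.39, 0.24) = 0.24
NOT ((NOT T AND Q) AND U) = 1 − 0.24 = 0.76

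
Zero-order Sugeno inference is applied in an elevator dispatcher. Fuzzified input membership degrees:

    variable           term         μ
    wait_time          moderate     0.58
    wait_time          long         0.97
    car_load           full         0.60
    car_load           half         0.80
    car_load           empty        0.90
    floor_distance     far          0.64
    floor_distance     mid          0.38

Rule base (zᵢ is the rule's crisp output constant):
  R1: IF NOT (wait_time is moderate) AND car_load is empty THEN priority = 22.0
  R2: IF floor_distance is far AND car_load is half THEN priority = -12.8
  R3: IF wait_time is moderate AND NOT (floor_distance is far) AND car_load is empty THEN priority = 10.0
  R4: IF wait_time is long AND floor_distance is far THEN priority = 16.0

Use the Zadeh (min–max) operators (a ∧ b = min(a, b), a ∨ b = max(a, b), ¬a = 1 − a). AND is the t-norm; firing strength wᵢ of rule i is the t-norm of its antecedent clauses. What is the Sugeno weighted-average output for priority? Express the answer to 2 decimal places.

7.23

R1 (z=22.0): ¬moderate=1−0.58=0.42, empty=0.90; AND[min(a, b)] → w = 0.42
R2 (z=-12.8): far=0.64, half=0.80; AND[min(a, b)] → w = 0.64
R3 (z=10.0): moderate=0.58, ¬far=1−0.64=0.36, empty=0.90; AND[min(a, b)] → w = 0.36
R4 (z=16.0): long=0.97, far=0.64; AND[min(a, b)] → w = 0.64
Weighted average = (0.42·22.0 + 0.64·-12.8 + 0.36·10.0 + 0.64·16.0) / (0.42 + 0.64 + 0.36 + 0.64)
  = 14.8880 / 2.0600 = 7.23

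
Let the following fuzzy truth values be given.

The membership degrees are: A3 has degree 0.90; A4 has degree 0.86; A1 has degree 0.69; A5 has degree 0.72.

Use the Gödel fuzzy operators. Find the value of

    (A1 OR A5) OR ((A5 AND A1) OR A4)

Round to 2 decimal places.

0.86

A1 OR A5 = max(a, b) on (0.69, 0.72) = 0.72
A5 AND A1 = min(a, b) on (0.72, 0.69) = 0.69
(A5 AND A1) OR A4 = max(a, b) on (0.69, 0.86) = 0.86
(A1 OR A5) OR ((A5 AND A1) OR A4) = max(a, b) on (0.72, 0.86) = 0.86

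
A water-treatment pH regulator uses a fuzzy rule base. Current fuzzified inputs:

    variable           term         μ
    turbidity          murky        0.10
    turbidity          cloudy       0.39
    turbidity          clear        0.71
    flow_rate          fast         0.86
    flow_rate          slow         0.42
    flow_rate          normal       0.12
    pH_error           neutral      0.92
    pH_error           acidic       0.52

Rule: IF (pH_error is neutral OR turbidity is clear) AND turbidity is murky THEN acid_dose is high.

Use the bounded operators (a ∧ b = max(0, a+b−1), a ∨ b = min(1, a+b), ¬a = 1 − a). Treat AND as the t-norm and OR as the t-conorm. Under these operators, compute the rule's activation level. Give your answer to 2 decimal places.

0.10

firing strength: (neutral=0.92 OR clear=0.71) = 1.00; AND[max(0, a+b−1)] with murky=0.10 → w = 0.10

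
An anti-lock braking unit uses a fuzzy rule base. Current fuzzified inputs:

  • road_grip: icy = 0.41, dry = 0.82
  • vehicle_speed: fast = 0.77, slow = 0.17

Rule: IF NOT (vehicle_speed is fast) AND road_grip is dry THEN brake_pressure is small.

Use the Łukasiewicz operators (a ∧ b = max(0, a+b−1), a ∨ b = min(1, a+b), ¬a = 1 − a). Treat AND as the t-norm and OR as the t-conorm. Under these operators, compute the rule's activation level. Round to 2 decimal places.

firing strength: ¬fast=1−0.77=0.23, dry=0.82; AND[max(0, a+b−1)] → w = 0.05

0.05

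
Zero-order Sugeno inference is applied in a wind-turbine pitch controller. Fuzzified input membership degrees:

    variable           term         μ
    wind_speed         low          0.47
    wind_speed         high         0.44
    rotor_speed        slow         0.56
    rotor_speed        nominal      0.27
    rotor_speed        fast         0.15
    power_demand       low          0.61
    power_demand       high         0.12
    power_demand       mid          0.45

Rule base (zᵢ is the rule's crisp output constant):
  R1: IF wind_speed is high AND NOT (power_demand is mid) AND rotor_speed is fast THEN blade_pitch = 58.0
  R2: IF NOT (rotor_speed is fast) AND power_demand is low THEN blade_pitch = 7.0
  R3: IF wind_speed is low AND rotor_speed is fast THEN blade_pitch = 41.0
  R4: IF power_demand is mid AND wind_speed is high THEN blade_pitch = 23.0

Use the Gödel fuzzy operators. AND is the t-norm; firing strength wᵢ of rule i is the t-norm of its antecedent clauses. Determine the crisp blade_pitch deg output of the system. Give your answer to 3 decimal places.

21.659

R1 (z=58.0): high=0.44, ¬mid=1−0.45=0.55, fast=0.15; AND[min(a, b)] → w = 0.15
R2 (z=7.0): ¬fast=1−0.15=0.85, low=0.61; AND[min(a, b)] → w = 0.61
R3 (z=41.0): low=0.47, fast=0.15; AND[min(a, b)] → w = 0.15
R4 (z=23.0): mid=0.45, high=0.44; AND[min(a, b)] → w = 0.44
Weighted average = (0.15·58.0 + 0.61·7.0 + 0.15·41.0 + 0.44·23.0) / (0.15 + 0.61 + 0.15 + 0.44)
  = 29.2400 / 1.3500 = 21.659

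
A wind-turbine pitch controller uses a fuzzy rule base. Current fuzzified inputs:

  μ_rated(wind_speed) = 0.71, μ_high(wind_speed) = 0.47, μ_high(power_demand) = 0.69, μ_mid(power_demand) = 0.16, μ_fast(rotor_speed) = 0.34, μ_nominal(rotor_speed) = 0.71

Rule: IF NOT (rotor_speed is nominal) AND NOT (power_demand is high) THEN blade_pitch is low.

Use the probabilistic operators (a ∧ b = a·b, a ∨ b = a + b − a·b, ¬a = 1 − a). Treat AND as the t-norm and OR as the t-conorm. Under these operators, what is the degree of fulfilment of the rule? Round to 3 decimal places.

0.090

firing strength: ¬nominal=1−0.71=0.29, ¬high=1−0.69=0.31; AND[a·b] → w = 0.0899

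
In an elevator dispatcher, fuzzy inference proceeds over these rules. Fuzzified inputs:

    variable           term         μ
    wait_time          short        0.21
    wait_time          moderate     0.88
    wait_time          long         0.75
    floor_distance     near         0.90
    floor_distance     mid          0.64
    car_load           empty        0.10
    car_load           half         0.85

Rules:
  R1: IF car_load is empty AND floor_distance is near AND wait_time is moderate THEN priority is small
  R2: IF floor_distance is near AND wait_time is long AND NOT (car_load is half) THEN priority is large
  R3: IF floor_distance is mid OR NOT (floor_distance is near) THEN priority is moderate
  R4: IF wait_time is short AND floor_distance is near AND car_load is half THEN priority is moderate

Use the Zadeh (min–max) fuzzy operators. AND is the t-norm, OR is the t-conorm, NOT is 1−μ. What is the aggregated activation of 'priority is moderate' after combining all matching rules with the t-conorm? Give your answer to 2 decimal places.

R1: empty=0.10, near=0.90, moderate=0.88; AND[min(a, b)] → w = 0.10
R2: near=0.90, long=0.75, ¬half=1−0.85=0.15; AND[min(a, b)] → w = 0.15
R3: mid=0.64, ¬near=1−0.90=0.10; OR[max(a, b)] → w = 0.64
R4: short=0.21, near=0.90, half=0.85; AND[min(a, b)] → w = 0.21
Rules with consequent 'moderate': {R3, R4} → strengths 0.64, 0.21
Aggregate via t-conorm [max(a, b)]: 0.64

0.64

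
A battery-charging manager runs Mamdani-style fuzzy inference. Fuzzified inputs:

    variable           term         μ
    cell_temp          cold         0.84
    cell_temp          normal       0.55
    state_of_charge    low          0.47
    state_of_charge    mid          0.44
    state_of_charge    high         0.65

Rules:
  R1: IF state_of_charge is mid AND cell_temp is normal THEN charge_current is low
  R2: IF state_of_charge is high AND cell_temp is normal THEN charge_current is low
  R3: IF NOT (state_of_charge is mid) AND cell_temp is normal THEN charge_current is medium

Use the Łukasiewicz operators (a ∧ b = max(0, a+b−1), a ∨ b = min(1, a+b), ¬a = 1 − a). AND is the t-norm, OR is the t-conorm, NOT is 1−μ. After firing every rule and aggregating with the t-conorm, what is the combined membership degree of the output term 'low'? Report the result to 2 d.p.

0.20

R1: mid=0.44, normal=0.55; AND[max(0, a+b−1)] → w = 0.00
R2: high=0.65, normal=0.55; AND[max(0, a+b−1)] → w = 0.20
R3: ¬mid=1−0.44=0.56, normal=0.55; AND[max(0, a+b−1)] → w = 0.11
Rules with consequent 'low': {R1, R2} → strengths 0.00, 0.20
Aggregate via t-conorm [min(1, a+b)]: 0.20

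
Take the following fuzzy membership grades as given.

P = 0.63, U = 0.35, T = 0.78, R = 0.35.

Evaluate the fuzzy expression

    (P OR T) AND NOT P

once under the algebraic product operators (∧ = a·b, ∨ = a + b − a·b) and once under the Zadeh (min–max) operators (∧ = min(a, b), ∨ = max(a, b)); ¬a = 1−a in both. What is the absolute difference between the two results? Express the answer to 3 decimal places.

0.030

Under algebraic product:
  P OR T = a + b − a·b on (0.6300, 0.7800) = 0.9186
  NOT P = 1 − 0.6300 = 0.3700
  (P OR T) AND NOT P = a·b on (0.9186, 0.3700) = 0.3399
  → value = 0.3399
Under Zadeh (min–max):
  P OR T = max(a, b) on (0.63, 0.78) = 0.78
  NOT P = 1 − 0.63 = 0.37
  (P OR T) AND NOT P = min(a, b) on (0.78, 0.37) = 0.37
  → value = 0.3700
|0.3399 − 0.3700| = 0.030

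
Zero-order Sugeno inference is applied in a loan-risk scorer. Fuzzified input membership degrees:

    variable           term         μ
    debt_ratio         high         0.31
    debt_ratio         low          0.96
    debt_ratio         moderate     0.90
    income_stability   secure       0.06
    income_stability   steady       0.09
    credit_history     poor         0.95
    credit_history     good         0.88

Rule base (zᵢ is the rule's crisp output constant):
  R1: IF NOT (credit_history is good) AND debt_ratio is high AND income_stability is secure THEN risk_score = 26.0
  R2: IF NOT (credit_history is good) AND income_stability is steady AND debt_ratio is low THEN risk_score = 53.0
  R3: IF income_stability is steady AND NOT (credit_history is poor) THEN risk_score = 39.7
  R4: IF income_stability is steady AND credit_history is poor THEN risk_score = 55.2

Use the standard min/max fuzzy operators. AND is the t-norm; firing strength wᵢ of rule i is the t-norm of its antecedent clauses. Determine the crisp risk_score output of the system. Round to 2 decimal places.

R1 (z=26.0): ¬good=1−0.88=0.12, high=0.31, secure=0.06; AND[min(a, b)] → w = 0.06
R2 (z=53.0): ¬good=1−0.88=0.12, steady=0.09, low=0.96; AND[min(a, b)] → w = 0.09
R3 (z=39.7): steady=0.09, ¬poor=1−0.95=0.05; AND[min(a, b)] → w = 0.05
R4 (z=55.2): steady=0.09, poor=0.95; AND[min(a, b)] → w = 0.09
Weighted average = (0.06·26.0 + 0.09·53.0 + 0.05·39.7 + 0.09·55.2) / (0.06 + 0.09 + 0.05 + 0.09)
  = 13.2830 / 0.2900 = 45.80

45.80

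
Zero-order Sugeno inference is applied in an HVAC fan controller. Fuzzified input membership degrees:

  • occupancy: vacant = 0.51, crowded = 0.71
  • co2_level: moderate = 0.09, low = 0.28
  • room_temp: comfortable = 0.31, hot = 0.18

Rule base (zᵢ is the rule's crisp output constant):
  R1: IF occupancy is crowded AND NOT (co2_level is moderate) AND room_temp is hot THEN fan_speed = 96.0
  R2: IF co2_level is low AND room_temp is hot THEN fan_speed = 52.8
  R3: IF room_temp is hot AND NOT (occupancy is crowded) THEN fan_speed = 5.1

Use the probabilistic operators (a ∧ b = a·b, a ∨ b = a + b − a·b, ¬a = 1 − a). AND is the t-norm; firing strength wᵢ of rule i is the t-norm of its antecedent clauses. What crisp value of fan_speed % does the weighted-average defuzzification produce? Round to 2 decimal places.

R1 (z=96.0): crowded=0.71, ¬moderate=1−0.09=0.91, hot=0.18; AND[a·b] → w = 0.1163
R2 (z=52.8): low=0.28, hot=0.18; AND[a·b] → w = 0.0504
R3 (z=5.1): hot=0.18, ¬crowded=1−0.71=0.29; AND[a·b] → w = 0.0522
Weighted average = (0.1163·96.0 + 0.0504·52.8 + 0.0522·5.1) / (0.1163 + 0.0504 + 0.0522)
  = 14.0919 / 0.2189 = 64.38

64.38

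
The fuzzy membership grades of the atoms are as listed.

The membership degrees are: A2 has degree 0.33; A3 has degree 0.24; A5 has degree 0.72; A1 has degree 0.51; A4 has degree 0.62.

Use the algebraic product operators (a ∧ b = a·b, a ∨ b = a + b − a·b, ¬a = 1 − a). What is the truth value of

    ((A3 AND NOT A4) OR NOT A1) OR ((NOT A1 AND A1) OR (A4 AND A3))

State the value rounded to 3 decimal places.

NOT A4 = 1 − 0.6200 = 0.3800
A3 AND NOT A4 = a·b on (0.2400, 0.3800) = 0.0912
NOT A1 = 1 − 0.5100 = 0.4900
(A3 AND NOT A4) OR NOT A1 = a + b − a·b on (0.0912, 0.4900) = 0.5365
NOT A1 = 1 − 0.5100 = 0.4900
NOT A1 AND A1 = a·b on (0.4900, 0.5100) = 0.2499
A4 AND A3 = a·b on (0.6200, 0.2400) = 0.1488
(NOT A1 AND A1) OR (A4 AND A3) = a + b − a·b on (0.2499, 0.1488) = 0.3615
((A3 AND NOT A4) OR NOT A1) OR ((NOT A1 AND A1) OR (A4 AND A3)) = a + b − a·b on (0.5365, 0.3615) = 0.7041

0.704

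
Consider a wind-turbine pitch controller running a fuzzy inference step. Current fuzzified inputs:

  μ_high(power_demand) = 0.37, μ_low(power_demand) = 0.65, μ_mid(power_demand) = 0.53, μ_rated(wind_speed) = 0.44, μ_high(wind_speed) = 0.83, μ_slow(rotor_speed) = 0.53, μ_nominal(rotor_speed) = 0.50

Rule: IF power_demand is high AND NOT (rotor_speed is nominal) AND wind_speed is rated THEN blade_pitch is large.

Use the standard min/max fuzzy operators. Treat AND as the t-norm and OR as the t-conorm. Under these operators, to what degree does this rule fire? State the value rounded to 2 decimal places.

0.37

firing strength: high=0.37, ¬nominal=1−0.50=0.50, rated=0.44; AND[min(a, b)] → w = 0.37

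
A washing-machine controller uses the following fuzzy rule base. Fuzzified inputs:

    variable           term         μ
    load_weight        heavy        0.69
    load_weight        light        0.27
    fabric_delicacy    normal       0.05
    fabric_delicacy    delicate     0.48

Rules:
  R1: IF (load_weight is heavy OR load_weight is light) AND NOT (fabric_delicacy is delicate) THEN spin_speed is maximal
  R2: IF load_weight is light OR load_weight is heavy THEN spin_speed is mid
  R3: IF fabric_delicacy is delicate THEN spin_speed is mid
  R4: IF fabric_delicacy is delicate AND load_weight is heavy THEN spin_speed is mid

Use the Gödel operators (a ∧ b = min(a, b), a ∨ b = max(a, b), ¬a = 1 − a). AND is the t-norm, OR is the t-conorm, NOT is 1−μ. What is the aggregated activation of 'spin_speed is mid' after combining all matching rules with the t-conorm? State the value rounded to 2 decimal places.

0.69

R1: (heavy=0.69 OR light=0.27) = 0.69; AND[min(a, b)] with ¬delicate=1−0.48=0.52 → w = 0.52
R2: light=0.27, heavy=0.69; OR[max(a, b)] → w = 0.69
R3: delicate=0.48 → w = 0.48
R4: delicate=0.48, heavy=0.69; AND[min(a, b)] → w = 0.48
Rules with consequent 'mid': {R2, R3, R4} → strengths 0.69, 0.48, 0.48
Aggregate via t-conorm [max(a, b)]: 0.69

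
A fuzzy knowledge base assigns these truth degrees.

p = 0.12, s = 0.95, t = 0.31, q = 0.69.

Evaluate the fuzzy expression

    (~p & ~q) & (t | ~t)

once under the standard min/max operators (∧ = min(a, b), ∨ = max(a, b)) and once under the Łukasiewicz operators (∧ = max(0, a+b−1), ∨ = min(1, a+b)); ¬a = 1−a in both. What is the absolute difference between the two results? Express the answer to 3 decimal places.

0.120

Under standard min/max:
  ~p = 1 − 0.12 = 0.88
  ~q = 1 − 0.69 = 0.31
  ~p & ~q = min(a, b) on (0.88, 0.31) = 0.31
  ~t = 1 − 0.31 = 0.69
  t | ~t = max(a, b) on (0.31, 0.69) = 0.69
  (~p & ~q) & (t | ~t) = min(a, b) on (0.31, 0.69) = 0.31
  → value = 0.3100
Under Łukasiewicz:
  ~p = 1 − 0.12 = 0.88
  ~q = 1 − 0.69 = 0.31
  ~p & ~q = max(0, a+b−1) on (0.88, 0.31) = 0.19
  ~t = 1 − 0.31 = 0.69
  t | ~t = min(1, a+b) on (0.31, 0.69) = 1.00
  (~p & ~q) & (t | ~t) = max(0, a+b−1) on (0.19, 1.00) = 0.19
  → value = 0.1900
|0.3100 − 0.1900| = 0.120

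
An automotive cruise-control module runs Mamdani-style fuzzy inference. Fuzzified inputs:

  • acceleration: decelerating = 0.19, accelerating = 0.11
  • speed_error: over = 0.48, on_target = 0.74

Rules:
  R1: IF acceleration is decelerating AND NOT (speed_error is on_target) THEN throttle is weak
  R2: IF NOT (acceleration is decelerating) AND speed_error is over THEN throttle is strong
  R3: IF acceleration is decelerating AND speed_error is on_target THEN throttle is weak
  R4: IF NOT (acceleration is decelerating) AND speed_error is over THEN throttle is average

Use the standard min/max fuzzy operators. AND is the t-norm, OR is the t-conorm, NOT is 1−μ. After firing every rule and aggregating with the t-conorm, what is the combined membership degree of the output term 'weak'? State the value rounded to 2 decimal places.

0.19

R1: decelerating=0.19, ¬on_target=1−0.74=0.26; AND[min(a, b)] → w = 0.19
R2: ¬decelerating=1−0.19=0.81, over=0.48; AND[min(a, b)] → w = 0.48
R3: decelerating=0.19, on_target=0.74; AND[min(a, b)] → w = 0.19
R4: ¬decelerating=1−0.19=0.81, over=0.48; AND[min(a, b)] → w = 0.48
Rules with consequent 'weak': {R1, R3} → strengths 0.19, 0.19
Aggregate via t-conorm [max(a, b)]: 0.19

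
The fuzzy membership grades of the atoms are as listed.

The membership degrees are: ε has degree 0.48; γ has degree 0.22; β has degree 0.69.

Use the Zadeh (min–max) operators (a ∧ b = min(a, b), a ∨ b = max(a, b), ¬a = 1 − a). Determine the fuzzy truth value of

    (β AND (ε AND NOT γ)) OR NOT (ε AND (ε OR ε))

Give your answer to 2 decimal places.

0.52

NOT γ = 1 − 0.22 = 0.78
ε AND NOT γ = min(a, b) on (0.48, 0.78) = 0.48
β AND (ε AND NOT γ) = min(a, b) on (0.69, 0.48) = 0.48
ε OR ε = max(a, b) on (0.48, 0.48) = 0.48
ε AND (ε OR ε) = min(a, b) on (0.48, 0.48) = 0.48
NOT (ε AND (ε OR ε)) = 1 − 0.48 = 0.52
(β AND (ε AND NOT γ)) OR NOT (ε AND (ε OR ε)) = max(a, b) on (0.48, 0.52) = 0.52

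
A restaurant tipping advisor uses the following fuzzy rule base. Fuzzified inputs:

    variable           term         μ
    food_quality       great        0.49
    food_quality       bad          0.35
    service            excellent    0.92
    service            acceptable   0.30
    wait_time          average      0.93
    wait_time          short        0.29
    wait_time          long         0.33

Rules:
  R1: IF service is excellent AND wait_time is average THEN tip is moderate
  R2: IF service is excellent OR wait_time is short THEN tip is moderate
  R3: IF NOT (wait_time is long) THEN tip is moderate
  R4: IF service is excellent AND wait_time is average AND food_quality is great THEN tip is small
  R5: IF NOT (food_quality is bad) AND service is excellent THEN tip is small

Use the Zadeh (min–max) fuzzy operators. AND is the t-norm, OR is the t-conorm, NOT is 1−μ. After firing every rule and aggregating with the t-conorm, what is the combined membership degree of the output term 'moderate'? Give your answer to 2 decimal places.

0.92

R1: excellent=0.92, average=0.93; AND[min(a, b)] → w = 0.92
R2: excellent=0.92, short=0.29; OR[max(a, b)] → w = 0.92
R3: ¬long=1−0.33=0.67 → w = 0.67
R4: excellent=0.92, average=0.93, great=0.49; AND[min(a, b)] → w = 0.49
R5: ¬bad=1−0.35=0.65, excellent=0.92; AND[min(a, b)] → w = 0.65
Rules with consequent 'moderate': {R1, R2, R3} → strengths 0.92, 0.92, 0.67
Aggregate via t-conorm [max(a, b)]: 0.92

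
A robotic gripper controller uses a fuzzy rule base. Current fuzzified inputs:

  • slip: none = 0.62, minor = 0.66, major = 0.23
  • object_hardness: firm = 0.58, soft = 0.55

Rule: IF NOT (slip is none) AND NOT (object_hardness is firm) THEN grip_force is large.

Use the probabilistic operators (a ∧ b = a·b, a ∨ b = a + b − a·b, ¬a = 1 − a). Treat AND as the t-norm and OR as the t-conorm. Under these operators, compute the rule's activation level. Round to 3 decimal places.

0.160

firing strength: ¬none=1−0.62=0.38, ¬firm=1−0.58=0.42; AND[a·b] → w = 0.1596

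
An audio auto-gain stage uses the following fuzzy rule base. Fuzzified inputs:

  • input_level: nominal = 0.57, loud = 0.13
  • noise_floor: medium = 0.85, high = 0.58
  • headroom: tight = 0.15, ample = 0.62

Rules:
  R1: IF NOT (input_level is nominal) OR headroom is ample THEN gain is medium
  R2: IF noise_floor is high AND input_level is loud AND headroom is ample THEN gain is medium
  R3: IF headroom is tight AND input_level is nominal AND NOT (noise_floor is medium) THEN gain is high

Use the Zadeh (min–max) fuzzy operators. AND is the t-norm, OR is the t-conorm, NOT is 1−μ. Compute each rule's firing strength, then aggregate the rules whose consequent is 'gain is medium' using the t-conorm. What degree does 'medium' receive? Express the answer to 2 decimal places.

0.62

R1: ¬nominal=1−0.57=0.43, ample=0.62; OR[max(a, b)] → w = 0.62
R2: high=0.58, loud=0.13, ample=0.62; AND[min(a, b)] → w = 0.13
R3: tight=0.15, nominal=0.57, ¬medium=1−0.85=0.15; AND[min(a, b)] → w = 0.15
Rules with consequent 'medium': {R1, R2} → strengths 0.62, 0.13
Aggregate via t-conorm [max(a, b)]: 0.62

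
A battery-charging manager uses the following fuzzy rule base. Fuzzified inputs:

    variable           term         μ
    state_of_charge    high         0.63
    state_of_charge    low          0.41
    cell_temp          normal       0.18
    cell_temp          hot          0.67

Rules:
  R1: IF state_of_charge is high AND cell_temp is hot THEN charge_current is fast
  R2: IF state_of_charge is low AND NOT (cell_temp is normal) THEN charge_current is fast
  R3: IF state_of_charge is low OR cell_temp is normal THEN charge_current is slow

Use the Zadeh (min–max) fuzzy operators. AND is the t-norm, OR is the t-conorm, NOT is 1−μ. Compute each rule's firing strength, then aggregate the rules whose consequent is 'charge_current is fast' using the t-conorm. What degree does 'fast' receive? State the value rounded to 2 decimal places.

0.63

R1: high=0.63, hot=0.67; AND[min(a, b)] → w = 0.63
R2: low=0.41, ¬normal=1−0.18=0.82; AND[min(a, b)] → w = 0.41
R3: low=0.41, normal=0.18; OR[max(a, b)] → w = 0.41
Rules with consequent 'fast': {R1, R2} → strengths 0.63, 0.41
Aggregate via t-conorm [max(a, b)]: 0.63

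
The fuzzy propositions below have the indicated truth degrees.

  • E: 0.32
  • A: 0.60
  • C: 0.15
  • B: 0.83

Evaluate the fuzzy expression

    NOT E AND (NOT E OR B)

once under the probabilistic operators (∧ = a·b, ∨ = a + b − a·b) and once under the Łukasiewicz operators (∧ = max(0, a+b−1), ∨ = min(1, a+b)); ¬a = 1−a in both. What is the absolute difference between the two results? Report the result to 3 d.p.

0.037

Under probabilistic:
  NOT E = 1 − 0.3200 = 0.6800
  NOT E = 1 − 0.3200 = 0.6800
  NOT E OR B = a + b − a·b on (0.6800, 0.8300) = 0.9456
  NOT E AND (NOT E OR B) = a·b on (0.6800, 0.9456) = 0.6430
  → value = 0.6430
Under Łukasiewicz:
  NOT E = 1 − 0.32 = 0.68
  NOT E = 1 − 0.32 = 0.68
  NOT E OR B = min(1, a+b) on (0.68, 0.83) = 1.00
  NOT E AND (NOT E OR B) = max(0, a+b−1) on (0.68, 1.00) = 0.68
  → value = 0.6800
|0.6430 − 0.6800| = 0.037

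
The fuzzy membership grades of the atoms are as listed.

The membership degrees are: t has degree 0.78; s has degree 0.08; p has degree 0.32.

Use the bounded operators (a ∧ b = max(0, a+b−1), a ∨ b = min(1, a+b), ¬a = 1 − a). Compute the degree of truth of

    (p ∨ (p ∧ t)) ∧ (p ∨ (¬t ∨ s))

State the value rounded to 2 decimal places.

p ∧ t = max(0, a+b−1) on (0.32, 0.78) = 0.10
p ∨ (p ∧ t) = min(1, a+b) on (0.32, 0.10) = 0.42
¬t = 1 − 0.78 = 0.22
¬t ∨ s = min(1, a+b) on (0.22, 0.08) = 0.30
p ∨ (¬t ∨ s) = min(1, a+b) on (0.32, 0.30) = 0.62
(p ∨ (p ∧ t)) ∧ (p ∨ (¬t ∨ s)) = max(0, a+b−1) on (0.42, 0.62) = 0.04

0.04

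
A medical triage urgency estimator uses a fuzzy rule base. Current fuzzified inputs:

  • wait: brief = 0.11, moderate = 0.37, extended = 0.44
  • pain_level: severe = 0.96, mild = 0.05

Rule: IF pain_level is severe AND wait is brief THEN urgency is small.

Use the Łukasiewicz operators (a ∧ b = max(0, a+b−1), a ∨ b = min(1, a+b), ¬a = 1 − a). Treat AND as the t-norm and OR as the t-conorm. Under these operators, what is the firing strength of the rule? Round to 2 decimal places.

0.07

firing strength: severe=0.96, brief=0.11; AND[max(0, a+b−1)] → w = 0.07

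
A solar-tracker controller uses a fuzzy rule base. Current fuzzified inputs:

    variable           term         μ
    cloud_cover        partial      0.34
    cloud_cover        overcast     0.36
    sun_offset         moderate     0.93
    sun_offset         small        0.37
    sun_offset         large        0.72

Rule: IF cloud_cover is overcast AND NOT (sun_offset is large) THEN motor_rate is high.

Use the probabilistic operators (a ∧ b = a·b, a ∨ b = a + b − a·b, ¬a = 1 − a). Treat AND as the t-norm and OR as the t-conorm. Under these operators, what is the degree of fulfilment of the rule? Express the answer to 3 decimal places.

firing strength: overcast=0.36, ¬large=1−0.72=0.28; AND[a·b] → w = 0.1008

0.101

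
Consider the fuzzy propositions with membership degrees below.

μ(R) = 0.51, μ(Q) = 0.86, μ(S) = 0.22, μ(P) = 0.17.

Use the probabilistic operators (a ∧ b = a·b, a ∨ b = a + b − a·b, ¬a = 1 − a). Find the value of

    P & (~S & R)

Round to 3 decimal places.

~S = 1 − 0.2200 = 0.7800
~S & R = a·b on (0.7800, 0.5100) = 0.3978
P & (~S & R) = a·b on (0.1700, 0.3978) = 0.0676

0.068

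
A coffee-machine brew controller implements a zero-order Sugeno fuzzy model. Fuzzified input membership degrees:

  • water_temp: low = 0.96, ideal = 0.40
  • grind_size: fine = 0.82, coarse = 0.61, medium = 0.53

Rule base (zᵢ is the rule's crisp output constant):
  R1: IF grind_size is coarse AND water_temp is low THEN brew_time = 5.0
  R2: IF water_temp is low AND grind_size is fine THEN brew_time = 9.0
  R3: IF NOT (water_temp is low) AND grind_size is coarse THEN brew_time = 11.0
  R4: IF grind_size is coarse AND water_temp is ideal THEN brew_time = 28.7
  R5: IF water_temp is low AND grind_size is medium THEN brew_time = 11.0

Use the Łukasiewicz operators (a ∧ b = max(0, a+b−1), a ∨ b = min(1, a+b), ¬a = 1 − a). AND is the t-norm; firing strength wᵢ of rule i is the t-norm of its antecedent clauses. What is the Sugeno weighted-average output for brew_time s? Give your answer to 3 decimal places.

8.404

R1 (z=5.0): coarse=0.61, low=0.96; AND[max(0, a+b−1)] → w = 0.57
R2 (z=9.0): low=0.96, fine=0.82; AND[max(0, a+b−1)] → w = 0.78
R3 (z=11.0): ¬low=1−0.96=0.04, coarse=0.61; AND[max(0, a+b−1)] → w = 0.00
R4 (z=28.7): coarse=0.61, ideal=0.40; AND[max(0, a+b−1)] → w = 0.01
R5 (z=11.0): low=0.96, medium=0.53; AND[max(0, a+b−1)] → w = 0.49
Weighted average = (0.57·5.0 + 0.78·9.0 + 0.00·11.0 + 0.01·28.7 + 0.49·11.0) / (0.57 + 0.78 + 0.00 + 0.01 + 0.49)
  = 15.5470 / 1.8500 = 8.404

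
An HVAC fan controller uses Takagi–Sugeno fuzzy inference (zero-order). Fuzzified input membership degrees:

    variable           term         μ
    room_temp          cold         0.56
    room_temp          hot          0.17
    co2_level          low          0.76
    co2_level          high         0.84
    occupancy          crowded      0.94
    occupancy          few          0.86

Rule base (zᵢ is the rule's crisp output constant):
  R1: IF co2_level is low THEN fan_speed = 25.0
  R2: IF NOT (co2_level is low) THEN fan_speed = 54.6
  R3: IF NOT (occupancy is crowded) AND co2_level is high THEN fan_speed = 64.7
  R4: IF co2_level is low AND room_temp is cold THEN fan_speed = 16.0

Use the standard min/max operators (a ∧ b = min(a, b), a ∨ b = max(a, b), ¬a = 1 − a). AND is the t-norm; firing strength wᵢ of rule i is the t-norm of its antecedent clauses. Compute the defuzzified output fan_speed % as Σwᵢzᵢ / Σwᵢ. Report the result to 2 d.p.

27.74

R1 (z=25.0): low=0.76 → w = 0.76
R2 (z=54.6): ¬low=1−0.76=0.24 → w = 0.24
R3 (z=64.7): ¬crowded=1−0.94=0.06, high=0.84; AND[min(a, b)] → w = 0.06
R4 (z=16.0): low=0.76, cold=0.56; AND[min(a, b)] → w = 0.56
Weighted average = (0.76·25.0 + 0.24·54.6 + 0.06·64.7 + 0.56·16.0) / (0.76 + 0.24 + 0.06 + 0.56)
  = 44.9460 / 1.6200 = 27.74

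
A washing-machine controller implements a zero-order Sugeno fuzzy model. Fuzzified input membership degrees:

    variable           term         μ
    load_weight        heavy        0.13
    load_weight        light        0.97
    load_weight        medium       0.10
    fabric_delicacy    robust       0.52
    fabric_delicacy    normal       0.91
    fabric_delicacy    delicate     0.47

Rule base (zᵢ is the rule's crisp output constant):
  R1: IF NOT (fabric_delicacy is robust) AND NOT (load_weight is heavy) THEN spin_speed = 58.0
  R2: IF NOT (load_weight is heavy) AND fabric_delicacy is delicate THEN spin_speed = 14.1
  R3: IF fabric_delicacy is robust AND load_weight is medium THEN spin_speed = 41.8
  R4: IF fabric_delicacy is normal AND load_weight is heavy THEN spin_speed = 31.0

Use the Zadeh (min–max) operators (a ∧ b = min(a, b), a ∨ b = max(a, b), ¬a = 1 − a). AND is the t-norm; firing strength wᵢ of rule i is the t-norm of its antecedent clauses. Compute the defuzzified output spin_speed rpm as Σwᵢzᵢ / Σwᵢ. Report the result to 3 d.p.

R1 (z=58.0): ¬robust=1−0.52=0.48, ¬heavy=1−0.13=0.87; AND[min(a, b)] → w = 0.48
R2 (z=14.1): ¬heavy=1−0.13=0.87, delicate=0.47; AND[min(a, b)] → w = 0.47
R3 (z=41.8): robust=0.52, medium=0.10; AND[min(a, b)] → w = 0.10
R4 (z=31.0): normal=0.91, heavy=0.13; AND[min(a, b)] → w = 0.13
Weighted average = (0.48·58.0 + 0.47·14.1 + 0.10·41.8 + 0.13·31.0) / (0.48 + 0.47 + 0.10 + 0.13)
  = 42.6770 / 1.1800 = 36.167

36.167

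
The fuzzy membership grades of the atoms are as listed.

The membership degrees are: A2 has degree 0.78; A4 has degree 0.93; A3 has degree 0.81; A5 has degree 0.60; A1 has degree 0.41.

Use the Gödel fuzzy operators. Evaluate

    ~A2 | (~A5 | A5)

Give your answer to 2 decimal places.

~A2 = 1 − 0.78 = 0.22
~A5 = 1 − 0.60 = 0.40
~A5 | A5 = max(a, b) on (0.40, 0.60) = 0.60
~A2 | (~A5 | A5) = max(a, b) on (0.22, 0.60) = 0.60

0.60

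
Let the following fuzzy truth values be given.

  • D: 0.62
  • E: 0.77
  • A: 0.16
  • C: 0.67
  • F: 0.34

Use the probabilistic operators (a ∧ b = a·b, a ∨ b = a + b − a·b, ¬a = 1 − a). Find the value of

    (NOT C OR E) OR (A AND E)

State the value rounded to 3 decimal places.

0.865

NOT C = 1 − 0.6700 = 0.3300
NOT C OR E = a + b − a·b on (0.3300, 0.7700) = 0.8459
A AND E = a·b on (0.1600, 0.7700) = 0.1232
(NOT C OR E) OR (A AND E) = a + b − a·b on (0.8459, 0.1232) = 0.8649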